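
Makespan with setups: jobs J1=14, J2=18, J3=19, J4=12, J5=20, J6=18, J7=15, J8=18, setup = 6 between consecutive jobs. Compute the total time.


Makespan = Σ processing + (n-1) × setup
= (14 + 18 + 19 + 12 + 20 + 18 + 15 + 18) + (8-1)×6
= 134 + 42
= 176 time units


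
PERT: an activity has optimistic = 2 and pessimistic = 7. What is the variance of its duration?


σ² = ((p - o) / 6)² = (p - o)² / 36
= (7 - 2)² / 36
= 5² / 36
= 25 / 36
= 0.6944


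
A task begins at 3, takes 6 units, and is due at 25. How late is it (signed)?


Completion = 3 + 6 = 9
Lateness = C - d = 9 - 25
= -16


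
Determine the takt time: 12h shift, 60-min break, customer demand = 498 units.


Available = 12×60 - 60 = 660 min
Takt time = 660 / 498
= 1.33 min/unit


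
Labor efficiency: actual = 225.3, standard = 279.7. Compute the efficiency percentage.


Efficiency = (actual / standard) × 100
= (225.3 / 279.7) × 100
= 80.6%


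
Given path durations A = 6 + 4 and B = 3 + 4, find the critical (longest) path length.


Path A: 6 + 4 = 10
Path B: 3 + 4 = 7
Critical path = longest = max(10, 7)
= 10 (Path A)


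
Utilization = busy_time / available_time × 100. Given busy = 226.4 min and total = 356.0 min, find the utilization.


Utilization = busy / total × 100
= 226.4 / 356.0 × 100
= 63.6%


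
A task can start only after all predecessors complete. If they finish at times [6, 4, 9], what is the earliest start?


ES = max of all predecessor completion times
Predecessors: [6, 4, 9]
ES = max(6, 4, 9)
= 9


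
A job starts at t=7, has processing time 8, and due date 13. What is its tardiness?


Completion = start + processing = 7 + 8 = 15
Tardiness = max(0, C - d) = max(0, 15 - 13)
= max(0, 2)
= 2


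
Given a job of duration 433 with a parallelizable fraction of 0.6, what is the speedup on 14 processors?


Amdahl's law: T_p = T × ((1-p) + p/N)
= 433 × ((1-0.6) + 0.6/14)
= 433 × (0.40 + 0.0429)
= 433 × 0.4429
= 191.76
Speedup = 433/191.76
= 2.26×


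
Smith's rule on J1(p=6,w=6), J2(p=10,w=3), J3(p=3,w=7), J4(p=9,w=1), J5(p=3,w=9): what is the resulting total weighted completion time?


WSPT order (by p/w): J5 → J3 → J1 → J2 → J4
  J5: C=3, w·C=9×3=27
  J3: C=6, w·C=7×6=42
  J1: C=12, w·C=6×12=72
  J2: C=22, w·C=3×22=66
  J4: C=31, w·C=1×31=31
Σ w·C = 238
= 238


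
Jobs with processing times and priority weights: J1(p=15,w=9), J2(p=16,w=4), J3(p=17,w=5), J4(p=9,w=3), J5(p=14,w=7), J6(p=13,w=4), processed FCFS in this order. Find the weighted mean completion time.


Completion times:
  J1: C=15, w×C=9×15=135
  J2: C=31, w×C=4×31=124
  J3: C=48, w×C=5×48=240
  J4: C=57, w×C=3×57=171
  J5: C=71, w×C=7×71=497
  J6: C=84, w×C=4×84=336
Sum w×C = 1503
Sum w = 32
Weighted avg = 1503/32
= 46.97


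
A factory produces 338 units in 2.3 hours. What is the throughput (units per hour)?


Throughput = units / time
= 338 / 2.3
= 147.0 units/hour


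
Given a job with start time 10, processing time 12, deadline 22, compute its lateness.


Completion = 10 + 12 = 22
Lateness = C - d = 22 - 22
= 0


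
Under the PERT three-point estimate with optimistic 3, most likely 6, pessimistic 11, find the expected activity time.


te = (o + 4m + p) / 6
= (3 + 4×6 + 11) / 6
= (3 + 24 + 11) / 6
= 38 / 6
= 6.33


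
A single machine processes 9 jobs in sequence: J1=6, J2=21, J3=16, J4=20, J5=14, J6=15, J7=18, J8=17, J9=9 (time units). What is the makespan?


Sequential makespan: sum all processing times
= 6 + 21 + 16 + 20 + 14 + 15 + 18 + 17 + 9
= 136 time units


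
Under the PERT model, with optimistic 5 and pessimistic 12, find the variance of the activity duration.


σ² = ((p - o) / 6)² = (p - o)² / 36
= (12 - 5)² / 36
= 7² / 36
= 49 / 36
= 1.3611


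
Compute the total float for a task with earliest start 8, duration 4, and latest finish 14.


EF = ES + duration = 8 + 4 = 12
LS = LF - duration = 14 - 4 = 10
Total Float = LF - EF = 14 - 12
(or LS - ES = 10 - 8)
= 2


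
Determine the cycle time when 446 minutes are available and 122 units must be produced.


Cycle time = available time / demand
= 446 / 122
= 3.66 min/unit


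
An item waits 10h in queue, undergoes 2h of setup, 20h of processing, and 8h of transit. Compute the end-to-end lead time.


Lead time = queue + setup + processing + transit
= 10 + 2 + 20 + 8
= 40 hours


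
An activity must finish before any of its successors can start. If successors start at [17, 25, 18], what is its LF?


LF = min of all successor start times
Successors start at: [17, 25, 18]
LF = min(17, 25, 18)
= 17


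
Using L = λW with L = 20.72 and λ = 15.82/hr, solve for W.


Little's law: L = λW → W = L / λ
= 20.72 / 15.82
= 1.31 hours


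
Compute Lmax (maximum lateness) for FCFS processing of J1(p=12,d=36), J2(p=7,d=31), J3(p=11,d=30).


Lateness per job (L = C - d):
  J1: C=12, d=36, L=-24
  J2: C=19, d=31, L=-12
  J3: C=30, d=30, L=0
Lmax = max(-24, -12, 0)
= 0


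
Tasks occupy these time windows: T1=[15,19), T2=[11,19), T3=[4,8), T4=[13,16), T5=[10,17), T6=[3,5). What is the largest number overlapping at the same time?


Check each time point for overlaps:
  t=15: 4 tasks active (T1, T2, T4, T5)
Max concurrent = 4


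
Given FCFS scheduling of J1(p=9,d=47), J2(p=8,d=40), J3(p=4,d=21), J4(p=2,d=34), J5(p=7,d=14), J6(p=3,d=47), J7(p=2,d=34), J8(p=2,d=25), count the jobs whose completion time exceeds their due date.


Completion vs due date:
  J1: C=9, d=47 → on time
  J2: C=17, d=40 → on time
  J3: C=21, d=21 → on time
  J4: C=23, d=34 → on time
  J5: C=30, d=14 → TARDY
  J6: C=33, d=47 → on time
  J7: C=35, d=34 → TARDY
  J8: C=37, d=25 → TARDY
Tardy jobs: J5, J7, J8
Count = 3


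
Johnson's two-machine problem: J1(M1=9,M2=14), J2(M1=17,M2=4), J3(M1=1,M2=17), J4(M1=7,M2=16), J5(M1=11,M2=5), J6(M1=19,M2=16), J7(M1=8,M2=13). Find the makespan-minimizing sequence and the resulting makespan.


Johnson's rule:
Group 1 (M1≤M2, sort by M1): ['J3', 'J4', 'J7', 'J1']
Group 2 (M1>M2, sort desc M2): ['J6', 'J5', 'J2']
Sequence: J3 → J4 → J7 → J1 → J6 → J5 → J2
Makespan calculation:
  J3: M1 done=1, M2 done=18
  J4: M1 done=8, M2 done=34
  J7: M1 done=16, M2 done=47
  J1: M1 done=25, M2 done=61
  J6: M1 done=44, M2 done=77
  J5: M1 done=55, M2 done=82
  J2: M1 done=72, M2 done=86
= Sequence: J3 → J4 → J7 → J1 → J6 → J5 → J2, Makespan: 86


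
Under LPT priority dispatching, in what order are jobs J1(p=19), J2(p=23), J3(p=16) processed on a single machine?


LPT: sort by longest processing time first
  J2: p=23
  J1: p=19
  J3: p=16
Order: J2 → J1 → J3


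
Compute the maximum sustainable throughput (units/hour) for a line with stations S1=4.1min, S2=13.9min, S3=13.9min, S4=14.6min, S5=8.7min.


Bottleneck = longest station time
Station times: [4.1, 13.9, 13.9, 14.6, 8.7]
Max = 14.6 min
Rate = 60 / 14.6
= 4.11 units/hour (bottleneck: 14.6min)


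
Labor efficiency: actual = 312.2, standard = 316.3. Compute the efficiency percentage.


Efficiency = (actual / standard) × 100
= (312.2 / 316.3) × 100
= 98.7%


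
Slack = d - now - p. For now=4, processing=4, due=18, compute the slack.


Slack = due - current_time - processing
= 18 - 4 - 4
= 10


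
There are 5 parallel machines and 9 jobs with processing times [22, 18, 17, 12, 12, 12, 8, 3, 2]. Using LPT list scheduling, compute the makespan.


Jobs (LPT sorted): [22, 18, 17, 12, 12, 12, 8, 3, 2]
Machines: 5
  J=22 → Machine 1 (load: 0+22=22)
  J=18 → Machine 2 (load: 0+18=18)
  J=17 → Machine 3 (load: 0+17=17)
  J=12 → Machine 4 (load: 0+12=12)
  J=12 → Machine 5 (load: 0+12=12)
  J=12 → Machine 4 (load: 12+12=24)
  J=8 → Machine 5 (load: 12+8=20)
  J=3 → Machine 3 (load: 17+3=20)
  J=2 → Machine 2 (load: 18+2=20)
Machine loads: [22, 20, 20, 24, 20]
Makespan = max = 24 time units


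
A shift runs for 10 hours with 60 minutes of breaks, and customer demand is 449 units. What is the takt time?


Available = 10×60 - 60 = 540 min
Takt time = 540 / 449
= 1.20 min/unit


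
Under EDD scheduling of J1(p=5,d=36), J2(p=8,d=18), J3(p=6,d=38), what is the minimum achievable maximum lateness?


EDD order: J2 → J1 → J3
Completion and lateness:
  J2: C=8, d=18, L=8-18=-10
  J1: C=13, d=36, L=13-36=-23
  J3: C=19, d=38, L=19-38=-19
Lmax = max(-10, -23, -19)
= -10


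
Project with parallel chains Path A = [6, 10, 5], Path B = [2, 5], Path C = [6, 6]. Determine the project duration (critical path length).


Path A: 6 + 10 + 5 = 21
Path B: 2 + 5 = 7
Path C: 6 + 6 = 12
Critical path = longest = max(21, 7, 12)
= 21 (Path A)


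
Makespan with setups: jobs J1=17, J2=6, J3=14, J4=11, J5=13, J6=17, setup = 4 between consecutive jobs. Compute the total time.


Makespan = Σ processing + (n-1) × setup
= (17 + 6 + 14 + 11 + 13 + 17) + (6-1)×4
= 78 + 20
= 98 time units


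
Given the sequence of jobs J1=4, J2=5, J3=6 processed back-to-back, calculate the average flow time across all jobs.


Completion times:
  J1: completes at 4
  J2: completes at 9
  J3: completes at 15
Sum = 28
Average = 28/3
= 9.33


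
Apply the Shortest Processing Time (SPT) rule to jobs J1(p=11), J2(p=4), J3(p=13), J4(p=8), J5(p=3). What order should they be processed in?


SPT: sort by shortest processing time
  J5: p=3
  J2: p=4
  J4: p=8
  J1: p=11
  J3: p=13
Order: J5 → J2 → J4 → J1 → J3


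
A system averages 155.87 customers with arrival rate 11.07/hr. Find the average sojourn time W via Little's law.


Little's law: L = λW → W = L / λ
= 155.87 / 11.07
= 14.08 hours


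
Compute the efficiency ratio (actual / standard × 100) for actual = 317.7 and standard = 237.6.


Efficiency = (actual / standard) × 100
= (317.7 / 237.6) × 100
= 133.7%


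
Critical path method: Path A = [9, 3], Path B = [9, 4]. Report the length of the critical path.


Path A: 9 + 3 = 12
Path B: 9 + 4 = 13
Critical path = longest = max(12, 13)
= 13 (Path B)


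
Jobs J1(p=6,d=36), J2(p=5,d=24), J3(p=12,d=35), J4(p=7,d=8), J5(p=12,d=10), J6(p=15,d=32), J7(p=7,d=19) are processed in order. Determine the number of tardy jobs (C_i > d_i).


Completion vs due date:
  J1: C=6, d=36 → on time
  J2: C=11, d=24 → on time
  J3: C=23, d=35 → on time
  J4: C=30, d=8 → TARDY
  J5: C=42, d=10 → TARDY
  J6: C=57, d=32 → TARDY
  J7: C=64, d=19 → TARDY
Tardy jobs: J4, J5, J6, J7
Count = 4


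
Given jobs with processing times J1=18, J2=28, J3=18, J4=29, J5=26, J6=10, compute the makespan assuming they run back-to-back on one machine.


Sequential makespan: sum all processing times
= 18 + 28 + 18 + 29 + 26 + 10
= 129 time units


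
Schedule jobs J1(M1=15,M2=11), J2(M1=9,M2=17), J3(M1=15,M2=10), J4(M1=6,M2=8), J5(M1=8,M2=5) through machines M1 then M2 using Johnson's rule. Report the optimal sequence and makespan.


Johnson's rule:
Group 1 (M1≤M2, sort by M1): ['J4', 'J2']
Group 2 (M1>M2, sort desc M2): ['J1', 'J3', 'J5']
Sequence: J4 → J2 → J1 → J3 → J5
Makespan calculation:
  J4: M1 done=6, M2 done=14
  J2: M1 done=15, M2 done=32
  J1: M1 done=30, M2 done=43
  J3: M1 done=45, M2 done=55
  J5: M1 done=53, M2 done=60
= Sequence: J4 → J2 → J1 → J3 → J5, Makespan: 60


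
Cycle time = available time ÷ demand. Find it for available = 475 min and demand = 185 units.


Cycle time = available time / demand
= 475 / 185
= 2.57 min/unit


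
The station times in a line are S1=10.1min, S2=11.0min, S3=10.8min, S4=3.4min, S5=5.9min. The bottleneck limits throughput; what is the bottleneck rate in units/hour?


Bottleneck = longest station time
Station times: [10.1, 11.0, 10.8, 3.4, 5.9]
Max = 11.0 min
Rate = 60 / 11.0
= 5.45 units/hour (bottleneck: 11.0min)


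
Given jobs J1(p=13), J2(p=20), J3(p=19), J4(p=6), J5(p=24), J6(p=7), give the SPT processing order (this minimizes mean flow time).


SPT: sort by shortest processing time
  J4: p=6
  J6: p=7
  J1: p=13
  J3: p=19
  J2: p=20
  J5: p=24
Order: J4 → J6 → J1 → J3 → J2 → J5


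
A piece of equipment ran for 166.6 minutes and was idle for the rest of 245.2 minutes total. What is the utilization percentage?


Utilization = busy / total × 100
= 166.6 / 245.2 × 100
= 67.9%


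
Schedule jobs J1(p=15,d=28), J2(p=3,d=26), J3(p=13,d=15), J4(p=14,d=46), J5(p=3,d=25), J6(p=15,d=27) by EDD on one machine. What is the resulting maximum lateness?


EDD order: J3 → J5 → J2 → J6 → J1 → J4
Completion and lateness:
  J3: C=13, d=15, L=13-15=-2
  J5: C=16, d=25, L=16-25=-9
  J2: C=19, d=26, L=19-26=-7
  J6: C=34, d=27, L=34-27=7
  J1: C=49, d=28, L=49-28=21
  J4: C=63, d=46, L=63-46=17
Lmax = max(-2, -9, -7, 7, 21, 17)
= 21


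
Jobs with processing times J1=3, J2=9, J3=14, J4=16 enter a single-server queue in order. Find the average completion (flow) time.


Completion times:
  J1: completes at 3
  J2: completes at 12
  J3: completes at 26
  J4: completes at 42
Sum = 83
Average = 83/4
= 20.75


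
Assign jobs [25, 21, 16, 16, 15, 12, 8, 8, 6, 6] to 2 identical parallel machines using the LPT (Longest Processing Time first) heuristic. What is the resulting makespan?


Jobs (LPT sorted): [25, 21, 16, 16, 15, 12, 8, 8, 6, 6]
Machines: 2
  J=25 → Machine 1 (load: 0+25=25)
  J=21 → Machine 2 (load: 0+21=21)
  J=16 → Machine 2 (load: 21+16=37)
  J=16 → Machine 1 (load: 25+16=41)
  J=15 → Machine 2 (load: 37+15=52)
  J=12 → Machine 1 (load: 41+12=53)
  J=8 → Machine 2 (load: 52+8=60)
  J=8 → Machine 1 (load: 53+8=61)
  J=6 → Machine 2 (load: 60+6=66)
  J=6 → Machine 1 (load: 61+6=67)
Machine loads: [67, 66]
Makespan = max = 67 time units


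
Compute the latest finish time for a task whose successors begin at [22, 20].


LF = min of all successor start times
Successors start at: [22, 20]
LF = min(22, 20)
= 20


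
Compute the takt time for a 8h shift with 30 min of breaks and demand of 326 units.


Available = 8×60 - 30 = 450 min
Takt time = 450 / 326
= 1.38 min/unit


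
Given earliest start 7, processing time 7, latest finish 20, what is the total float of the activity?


EF = ES + duration = 7 + 7 = 14
LS = LF - duration = 20 - 7 = 13
Total Float = LF - EF = 20 - 14
(or LS - ES = 13 - 7)
= 6


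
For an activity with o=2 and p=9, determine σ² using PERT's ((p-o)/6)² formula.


σ² = ((p - o) / 6)² = (p - o)² / 36
= (9 - 2)² / 36
= 7² / 36
= 49 / 36
= 1.3611


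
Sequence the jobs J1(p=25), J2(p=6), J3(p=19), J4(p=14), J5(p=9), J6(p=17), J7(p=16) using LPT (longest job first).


LPT: sort by longest processing time first
  J1: p=25
  J3: p=19
  J6: p=17
  J7: p=16
  J4: p=14
  J5: p=9
  J2: p=6
Order: J1 → J3 → J6 → J7 → J4 → J5 → J2


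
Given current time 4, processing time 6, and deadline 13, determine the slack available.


Slack = due - current_time - processing
= 13 - 4 - 6
= 3


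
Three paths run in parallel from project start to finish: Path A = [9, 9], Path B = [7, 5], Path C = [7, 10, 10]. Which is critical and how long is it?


Path A: 9 + 9 = 18
Path B: 7 + 5 = 12
Path C: 7 + 10 + 10 = 27
Critical path = longest = max(18, 12, 27)
= 27 (Path C)


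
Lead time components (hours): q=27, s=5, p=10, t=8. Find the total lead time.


Lead time = queue + setup + processing + transit
= 27 + 5 + 10 + 8
= 50 hours


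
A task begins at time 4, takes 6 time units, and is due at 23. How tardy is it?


Completion = start + processing = 4 + 6 = 10
Tardiness = max(0, C - d) = max(0, 10 - 23)
= max(0, -13)
= 0


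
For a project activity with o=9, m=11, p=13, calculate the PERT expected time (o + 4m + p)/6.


te = (o + 4m + p) / 6
= (9 + 4×11 + 13) / 6
= (9 + 44 + 13) / 6
= 66 / 6
= 11.00


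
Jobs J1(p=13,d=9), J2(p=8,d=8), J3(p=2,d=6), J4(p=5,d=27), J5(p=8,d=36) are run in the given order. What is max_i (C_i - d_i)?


Lateness per job (L = C - d):
  J1: C=13, d=9, L=4
  J2: C=21, d=8, L=13
  J3: C=23, d=6, L=17
  J4: C=28, d=27, L=1
  J5: C=36, d=36, L=0
Lmax = max(4, 13, 17, 1, 0)
= 17


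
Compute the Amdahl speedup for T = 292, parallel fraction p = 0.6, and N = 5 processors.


Amdahl's law: T_p = T × ((1-p) + p/N)
= 292 × ((1-0.6) + 0.6/5)
= 292 × (0.40 + 0.1200)
= 292 × 0.5200
= 151.84
Speedup = 292/151.84
= 1.92×


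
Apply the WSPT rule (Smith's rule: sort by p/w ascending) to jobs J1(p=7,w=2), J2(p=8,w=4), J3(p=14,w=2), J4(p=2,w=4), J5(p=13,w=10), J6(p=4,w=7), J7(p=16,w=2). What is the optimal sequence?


WSPT (Smith's rule): sort by p/w ascending
  J4: p/w = 2/4 = 0.500
  J6: p/w = 4/7 = 0.571
  J5: p/w = 13/10 = 1.300
  J2: p/w = 8/4 = 2.000
  J1: p/w = 7/2 = 3.500
  J3: p/w = 14/2 = 7.000
  J7: p/w = 16/2 = 8.000
Order: J4 → J6 → J5 → J2 → J1 → J3 → J7


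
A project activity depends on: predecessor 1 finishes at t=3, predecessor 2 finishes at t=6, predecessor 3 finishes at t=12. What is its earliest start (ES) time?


ES = max of all predecessor completion times
Predecessors: [3, 6, 12]
ES = max(3, 6, 12)
= 12


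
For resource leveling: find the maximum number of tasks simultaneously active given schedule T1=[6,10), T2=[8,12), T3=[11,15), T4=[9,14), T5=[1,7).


Check each time point for overlaps:
  t=9: 3 tasks active (T1, T2, T4)
Max concurrent = 3


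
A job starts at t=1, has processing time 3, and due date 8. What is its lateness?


Completion = 1 + 3 = 4
Lateness = C - d = 4 - 8
= -4


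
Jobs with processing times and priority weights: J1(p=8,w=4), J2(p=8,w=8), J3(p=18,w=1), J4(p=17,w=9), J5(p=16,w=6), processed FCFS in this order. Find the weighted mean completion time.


Completion times:
  J1: C=8, w×C=4×8=32
  J2: C=16, w×C=8×16=128
  J3: C=34, w×C=1×34=34
  J4: C=51, w×C=9×51=459
  J5: C=67, w×C=6×67=402
Sum w×C = 1055
Sum w = 28
Weighted avg = 1055/28
= 37.68


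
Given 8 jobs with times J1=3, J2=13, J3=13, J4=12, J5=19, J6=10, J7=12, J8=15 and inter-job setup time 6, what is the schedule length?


Makespan = Σ processing + (n-1) × setup
= (3 + 13 + 13 + 12 + 19 + 10 + 12 + 15) + (8-1)×6
= 97 + 42
= 139 time units


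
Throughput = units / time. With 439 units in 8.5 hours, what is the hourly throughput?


Throughput = units / time
= 439 / 8.5
= 51.6 units/hour


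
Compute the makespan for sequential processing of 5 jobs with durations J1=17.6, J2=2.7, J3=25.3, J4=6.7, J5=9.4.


Sequential makespan: sum all processing times
= 17.6 + 2.7 + 25.3 + 6.7 + 9.4
= 61.7 time units


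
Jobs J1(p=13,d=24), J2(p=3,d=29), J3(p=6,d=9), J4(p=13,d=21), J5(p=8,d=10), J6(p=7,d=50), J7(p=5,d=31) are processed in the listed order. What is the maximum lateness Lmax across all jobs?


Lateness per job (L = C - d):
  J1: C=13, d=24, L=-11
  J2: C=16, d=29, L=-13
  J3: C=22, d=9, L=13
  J4: C=35, d=21, L=14
  J5: C=43, d=10, L=33
  J6: C=50, d=50, L=0
  J7: C=55, d=31, L=24
Lmax = max(-11, -13, 13, 14, 33, 0, 24)
= 33


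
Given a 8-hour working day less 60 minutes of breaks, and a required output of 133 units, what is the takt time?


Available = 8×60 - 60 = 420 min
Takt time = 420 / 133
= 3.16 min/unit


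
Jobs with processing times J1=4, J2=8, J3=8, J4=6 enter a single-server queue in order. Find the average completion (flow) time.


Completion times:
  J1: completes at 4
  J2: completes at 12
  J3: completes at 20
  J4: completes at 26
Sum = 62
Average = 62/4
= 15.50


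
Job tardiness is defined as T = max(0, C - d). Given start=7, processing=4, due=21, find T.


Completion = start + processing = 7 + 4 = 11
Tardiness = max(0, C - d) = max(0, 11 - 21)
= max(0, -10)
= 0


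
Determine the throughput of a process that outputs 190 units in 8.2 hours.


Throughput = units / time
= 190 / 8.2
= 23.2 units/hour


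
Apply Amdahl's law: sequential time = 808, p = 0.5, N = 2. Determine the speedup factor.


Amdahl's law: T_p = T × ((1-p) + p/N)
= 808 × ((1-0.5) + 0.5/2)
= 808 × (0.50 + 0.2500)
= 808 × 0.7500
= 606.00
Speedup = 808/606.00
= 1.33×


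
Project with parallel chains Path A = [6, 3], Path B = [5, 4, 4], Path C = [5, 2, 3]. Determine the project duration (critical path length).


Path A: 6 + 3 = 9
Path B: 5 + 4 + 4 = 13
Path C: 5 + 2 + 3 = 10
Critical path = longest = max(9, 13, 10)
= 13 (Path B)


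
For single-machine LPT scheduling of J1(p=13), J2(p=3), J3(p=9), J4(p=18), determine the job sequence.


LPT: sort by longest processing time first
  J4: p=18
  J1: p=13
  J3: p=9
  J2: p=3
Order: J4 → J1 → J3 → J2


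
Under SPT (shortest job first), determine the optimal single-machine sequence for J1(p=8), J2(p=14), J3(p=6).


SPT: sort by shortest processing time
  J3: p=6
  J1: p=8
  J2: p=14
Order: J3 → J1 → J2


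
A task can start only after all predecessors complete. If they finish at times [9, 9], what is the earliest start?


ES = max of all predecessor completion times
Predecessors: [9, 9]
ES = max(9, 9)
= 9


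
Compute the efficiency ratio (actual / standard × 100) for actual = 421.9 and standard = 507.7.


Efficiency = (actual / standard) × 100
= (421.9 / 507.7) × 100
= 83.1%


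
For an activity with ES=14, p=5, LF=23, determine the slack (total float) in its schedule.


EF = ES + duration = 14 + 5 = 19
LS = LF - duration = 23 - 5 = 18
Total Float = LF - EF = 23 - 19
(or LS - ES = 18 - 14)
= 4


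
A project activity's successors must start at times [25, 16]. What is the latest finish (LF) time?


LF = min of all successor start times
Successors start at: [25, 16]
LF = min(25, 16)
= 16


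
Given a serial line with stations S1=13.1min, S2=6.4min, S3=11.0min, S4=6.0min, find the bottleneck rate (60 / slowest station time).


Bottleneck = longest station time
Station times: [13.1, 6.4, 11.0, 6.0]
Max = 13.1 min
Rate = 60 / 13.1
= 4.58 units/hour (bottleneck: 13.1min)


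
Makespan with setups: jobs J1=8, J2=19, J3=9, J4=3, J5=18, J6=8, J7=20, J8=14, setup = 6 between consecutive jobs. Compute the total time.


Makespan = Σ processing + (n-1) × setup
= (8 + 19 + 9 + 3 + 18 + 8 + 20 + 14) + (8-1)×6
= 99 + 42
= 141 time units


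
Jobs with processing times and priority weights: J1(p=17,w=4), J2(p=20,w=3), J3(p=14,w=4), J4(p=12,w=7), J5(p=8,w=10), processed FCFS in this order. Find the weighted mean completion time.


Completion times:
  J1: C=17, w×C=4×17=68
  J2: C=37, w×C=3×37=111
  J3: C=51, w×C=4×51=204
  J4: C=63, w×C=7×63=441
  J5: C=71, w×C=10×71=710
Sum w×C = 1534
Sum w = 28
Weighted avg = 1534/28
= 54.79


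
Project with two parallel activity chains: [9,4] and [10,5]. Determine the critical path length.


Path A: 9 + 4 = 13
Path B: 10 + 5 = 15
Critical path = longest = max(13, 15)
= 15 (Path B)


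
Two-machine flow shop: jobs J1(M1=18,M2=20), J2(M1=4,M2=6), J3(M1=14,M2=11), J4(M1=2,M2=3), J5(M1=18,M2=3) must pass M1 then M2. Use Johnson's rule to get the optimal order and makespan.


Johnson's rule:
Group 1 (M1≤M2, sort by M1): ['J4', 'J2', 'J1']
Group 2 (M1>M2, sort desc M2): ['J3', 'J5']
Sequence: J4 → J2 → J1 → J3 → J5
Makespan calculation:
  J4: M1 done=2, M2 done=5
  J2: M1 done=6, M2 done=12
  J1: M1 done=24, M2 done=44
  J3: M1 done=38, M2 done=55
  J5: M1 done=56, M2 done=59
= Sequence: J4 → J2 → J1 → J3 → J5, Makespan: 59


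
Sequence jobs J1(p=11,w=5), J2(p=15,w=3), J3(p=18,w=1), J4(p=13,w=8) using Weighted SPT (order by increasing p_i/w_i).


WSPT (Smith's rule): sort by p/w ascending
  J4: p/w = 13/8 = 1.625
  J1: p/w = 11/5 = 2.200
  J2: p/w = 15/3 = 5.000
  J3: p/w = 18/1 = 18.000
Order: J4 → J1 → J2 → J3


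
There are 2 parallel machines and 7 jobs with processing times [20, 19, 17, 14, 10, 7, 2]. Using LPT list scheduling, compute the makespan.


Jobs (LPT sorted): [20, 19, 17, 14, 10, 7, 2]
Machines: 2
  J=20 → Machine 1 (load: 0+20=20)
  J=19 → Machine 2 (load: 0+19=19)
  J=17 → Machine 2 (load: 19+17=36)
  J=14 → Machine 1 (load: 20+14=34)
  J=10 → Machine 1 (load: 34+10=44)
  J=7 → Machine 2 (load: 36+7=43)
  J=2 → Machine 2 (load: 43+2=45)
Machine loads: [44, 45]
Makespan = max = 45 time units


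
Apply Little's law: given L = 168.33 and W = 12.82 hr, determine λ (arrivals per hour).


Little's law: L = λW → λ = L / W
= 168.33 / 12.82
= 13.13 per hour


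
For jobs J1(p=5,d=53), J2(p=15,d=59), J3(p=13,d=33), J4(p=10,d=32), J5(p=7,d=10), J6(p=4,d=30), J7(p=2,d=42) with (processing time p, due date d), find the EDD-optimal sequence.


EDD: sort by earliest due date
  J5: d=10, p=7
  J6: d=30, p=4
  J4: d=32, p=10
  J3: d=33, p=13
  J7: d=42, p=2
  J1: d=53, p=5
  J2: d=59, p=15
Order: J5 → J6 → J4 → J3 → J7 → J1 → J2


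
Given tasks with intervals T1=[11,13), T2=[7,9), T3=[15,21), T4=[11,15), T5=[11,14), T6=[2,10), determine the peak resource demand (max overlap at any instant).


Check each time point for overlaps:
  t=11: 3 tasks active (T1, T4, T5)
Max concurrent = 3


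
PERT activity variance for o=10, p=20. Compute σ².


σ² = ((p - o) / 6)² = (p - o)² / 36
= (20 - 10)² / 36
= 10² / 36
= 100 / 36
= 2.7778


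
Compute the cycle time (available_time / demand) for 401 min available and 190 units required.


Cycle time = available time / demand
= 401 / 190
= 2.11 min/unit


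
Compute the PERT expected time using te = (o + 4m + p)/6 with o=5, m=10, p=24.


te = (o + 4m + p) / 6
= (5 + 4×10 + 24) / 6
= (5 + 40 + 24) / 6
= 69 / 6
= 11.50


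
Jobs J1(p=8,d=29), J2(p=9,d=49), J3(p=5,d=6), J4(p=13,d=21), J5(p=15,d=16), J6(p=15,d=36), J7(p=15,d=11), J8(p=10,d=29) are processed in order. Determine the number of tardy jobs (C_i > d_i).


Completion vs due date:
  J1: C=8, d=29 → on time
  J2: C=17, d=49 → on time
  J3: C=22, d=6 → TARDY
  J4: C=35, d=21 → TARDY
  J5: C=50, d=16 → TARDY
  J6: C=65, d=36 → TARDY
  J7: C=80, d=11 → TARDY
  J8: C=90, d=29 → TARDY
Tardy jobs: J3, J4, J5, J6, J7, J8
Count = 6


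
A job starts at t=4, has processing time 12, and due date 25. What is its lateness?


Completion = 4 + 12 = 16
Lateness = C - d = 16 - 25
= -9


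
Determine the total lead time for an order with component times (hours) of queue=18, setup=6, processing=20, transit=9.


Lead time = queue + setup + processing + transit
= 18 + 6 + 20 + 9
= 53 hours


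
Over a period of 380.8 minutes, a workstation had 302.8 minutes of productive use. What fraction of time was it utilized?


Utilization = busy / total × 100
= 302.8 / 380.8 × 100
= 79.5%


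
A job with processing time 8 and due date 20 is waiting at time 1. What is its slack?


Slack = due - current_time - processing
= 20 - 1 - 8
= 11


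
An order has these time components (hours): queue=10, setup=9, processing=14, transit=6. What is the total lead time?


Lead time = queue + setup + processing + transit
= 10 + 9 + 14 + 6
= 39 hours


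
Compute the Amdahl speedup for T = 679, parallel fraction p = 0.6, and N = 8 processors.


Amdahl's law: T_p = T × ((1-p) + p/N)
= 679 × ((1-0.6) + 0.6/8)
= 679 × (0.40 + 0.0750)
= 679 × 0.4750
= 322.53
Speedup = 679/322.53
= 2.11×


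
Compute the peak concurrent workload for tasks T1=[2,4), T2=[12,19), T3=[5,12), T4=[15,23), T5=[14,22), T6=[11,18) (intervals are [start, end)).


Check each time point for overlaps:
  t=15: 4 tasks active (T2, T4, T5, T6)
Max concurrent = 4


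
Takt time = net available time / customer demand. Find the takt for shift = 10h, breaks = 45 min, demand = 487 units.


Available = 10×60 - 45 = 555 min
Takt time = 555 / 487
= 1.14 min/unit


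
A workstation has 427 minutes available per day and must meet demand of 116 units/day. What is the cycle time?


Cycle time = available time / demand
= 427 / 116
= 3.68 min/unit


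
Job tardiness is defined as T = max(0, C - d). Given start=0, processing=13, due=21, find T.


Completion = start + processing = 0 + 13 = 13
Tardiness = max(0, C - d) = max(0, 13 - 21)
= max(0, -8)
= 0


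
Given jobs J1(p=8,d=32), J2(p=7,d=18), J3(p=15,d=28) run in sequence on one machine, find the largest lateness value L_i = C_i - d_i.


Lateness per job (L = C - d):
  J1: C=8, d=32, L=-24
  J2: C=15, d=18, L=-3
  J3: C=30, d=28, L=2
Lmax = max(-24, -3, 2)
= 2


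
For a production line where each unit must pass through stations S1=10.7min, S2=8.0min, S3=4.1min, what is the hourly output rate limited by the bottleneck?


Bottleneck = longest station time
Station times: [10.7, 8.0, 4.1]
Max = 10.7 min
Rate = 60 / 10.7
= 5.61 units/hour (bottleneck: 10.7min)


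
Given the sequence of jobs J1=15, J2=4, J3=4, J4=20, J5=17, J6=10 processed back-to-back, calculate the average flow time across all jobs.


Completion times:
  J1: completes at 15
  J2: completes at 19
  J3: completes at 23
  J4: completes at 43
  J5: completes at 60
  J6: completes at 70
Sum = 230
Average = 230/6
= 38.33


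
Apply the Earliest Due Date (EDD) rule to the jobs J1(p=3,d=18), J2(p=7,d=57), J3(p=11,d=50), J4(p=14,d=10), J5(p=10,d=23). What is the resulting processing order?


EDD: sort by earliest due date
  J4: d=10, p=14
  J1: d=18, p=3
  J5: d=23, p=10
  J3: d=50, p=11
  J2: d=57, p=7
Order: J4 → J1 → J5 → J3 → J2


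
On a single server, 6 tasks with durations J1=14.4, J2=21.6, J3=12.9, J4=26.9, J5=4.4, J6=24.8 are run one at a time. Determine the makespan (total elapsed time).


Sequential makespan: sum all processing times
= 14.4 + 21.6 + 12.9 + 26.9 + 4.4 + 24.8
= 105.0 time units


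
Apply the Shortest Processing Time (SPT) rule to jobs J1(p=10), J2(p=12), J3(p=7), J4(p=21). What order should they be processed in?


SPT: sort by shortest processing time
  J3: p=7
  J1: p=10
  J2: p=12
  J4: p=21
Order: J3 → J1 → J2 → J4


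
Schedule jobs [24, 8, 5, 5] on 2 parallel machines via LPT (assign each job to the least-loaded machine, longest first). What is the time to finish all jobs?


Jobs (LPT sorted): [24, 8, 5, 5]
Machines: 2
  J=24 → Machine 1 (load: 0+24=24)
  J=8 → Machine 2 (load: 0+8=8)
  J=5 → Machine 2 (load: 8+5=13)
  J=5 → Machine 2 (load: 13+5=18)
Machine loads: [24, 18]
Makespan = max = 24 time units


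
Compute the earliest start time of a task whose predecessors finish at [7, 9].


ES = max of all predecessor completion times
Predecessors: [7, 9]
ES = max(7, 9)
= 9


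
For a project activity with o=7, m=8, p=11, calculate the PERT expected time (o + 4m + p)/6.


te = (o + 4m + p) / 6
= (7 + 4×8 + 11) / 6
= (7 + 32 + 11) / 6
= 50 / 6
= 8.33


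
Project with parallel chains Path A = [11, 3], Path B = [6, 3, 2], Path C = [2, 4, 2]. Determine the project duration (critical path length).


Path A: 11 + 3 = 14
Path B: 6 + 3 + 2 = 11
Path C: 2 + 4 + 2 = 8
Critical path = longest = max(14, 11, 8)
= 14 (Path A)


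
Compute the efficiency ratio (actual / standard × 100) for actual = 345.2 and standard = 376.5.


Efficiency = (actual / standard) × 100
= (345.2 / 376.5) × 100
= 91.7%


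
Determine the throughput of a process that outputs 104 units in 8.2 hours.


Throughput = units / time
= 104 / 8.2
= 12.7 units/hour


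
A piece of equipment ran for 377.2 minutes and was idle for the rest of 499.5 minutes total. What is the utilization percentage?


Utilization = busy / total × 100
= 377.2 / 499.5 × 100
= 75.5%


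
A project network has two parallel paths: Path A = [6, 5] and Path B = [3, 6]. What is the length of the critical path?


Path A: 6 + 5 = 11
Path B: 3 + 6 = 9
Critical path = longest = max(11, 9)
= 11 (Path A)


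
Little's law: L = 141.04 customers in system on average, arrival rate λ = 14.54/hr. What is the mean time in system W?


Little's law: L = λW → W = L / λ
= 141.04 / 14.54
= 9.70 hours


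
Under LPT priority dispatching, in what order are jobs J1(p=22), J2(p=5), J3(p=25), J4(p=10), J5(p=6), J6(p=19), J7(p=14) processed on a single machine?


LPT: sort by longest processing time first
  J3: p=25
  J1: p=22
  J6: p=19
  J7: p=14
  J4: p=10
  J5: p=6
  J2: p=5
Order: J3 → J1 → J6 → J7 → J4 → J5 → J2


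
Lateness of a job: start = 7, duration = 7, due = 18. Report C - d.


Completion = 7 + 7 = 14
Lateness = C - d = 14 - 18
= -4


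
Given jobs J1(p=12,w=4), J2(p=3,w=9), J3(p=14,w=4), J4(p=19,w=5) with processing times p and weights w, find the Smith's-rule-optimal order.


WSPT (Smith's rule): sort by p/w ascending
  J2: p/w = 3/9 = 0.333
  J1: p/w = 12/4 = 3.000
  J3: p/w = 14/4 = 3.500
  J4: p/w = 19/5 = 3.800
Order: J2 → J1 → J3 → J4


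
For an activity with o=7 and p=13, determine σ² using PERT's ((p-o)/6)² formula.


σ² = ((p - o) / 6)² = (p - o)² / 36
= (13 - 7)² / 36
= 6² / 36
= 36 / 36
= 1.0000


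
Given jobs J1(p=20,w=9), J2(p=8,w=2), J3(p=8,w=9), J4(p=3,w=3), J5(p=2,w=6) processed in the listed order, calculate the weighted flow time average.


Completion times:
  J1: C=20, w×C=9×20=180
  J2: C=28, w×C=2×28=56
  J3: C=36, w×C=9×36=324
  J4: C=39, w×C=3×39=117
  J5: C=41, w×C=6×41=246
Sum w×C = 923
Sum w = 29
Weighted avg = 923/29
= 31.83


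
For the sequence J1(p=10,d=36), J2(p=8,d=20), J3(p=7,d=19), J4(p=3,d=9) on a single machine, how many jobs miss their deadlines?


Completion vs due date:
  J1: C=10, d=36 → on time
  J2: C=18, d=20 → on time
  J3: C=25, d=19 → TARDY
  J4: C=28, d=9 → TARDY
Tardy jobs: J3, J4
Count = 2


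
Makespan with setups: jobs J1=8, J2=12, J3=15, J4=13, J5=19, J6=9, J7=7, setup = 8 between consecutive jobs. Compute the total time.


Makespan = Σ processing + (n-1) × setup
= (8 + 12 + 15 + 13 + 19 + 9 + 7) + (7-1)×8
= 83 + 48
= 131 time units


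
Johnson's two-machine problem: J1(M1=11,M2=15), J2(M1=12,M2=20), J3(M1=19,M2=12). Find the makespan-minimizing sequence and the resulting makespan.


Johnson's rule:
Group 1 (M1≤M2, sort by M1): ['J1', 'J2']
Group 2 (M1>M2, sort desc M2): ['J3']
Sequence: J1 → J2 → J3
Makespan calculation:
  J1: M1 done=11, M2 done=26
  J2: M1 done=23, M2 done=46
  J3: M1 done=42, M2 done=58
= Sequence: J1 → J2 → J3, Makespan: 58


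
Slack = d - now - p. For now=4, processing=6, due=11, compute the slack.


Slack = due - current_time - processing
= 11 - 4 - 6
= 1


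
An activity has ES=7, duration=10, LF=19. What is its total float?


EF = ES + duration = 7 + 10 = 17
LS = LF - duration = 19 - 10 = 9
Total Float = LF - EF = 19 - 17
(or LS - ES = 9 - 7)
= 2


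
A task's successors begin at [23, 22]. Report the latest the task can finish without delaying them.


LF = min of all successor start times
Successors start at: [23, 22]
LF = min(23, 22)
= 22


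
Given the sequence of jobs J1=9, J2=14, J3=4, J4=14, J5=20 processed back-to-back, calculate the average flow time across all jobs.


Completion times:
  J1: completes at 9
  J2: completes at 23
  J3: completes at 27
  J4: completes at 41
  J5: completes at 61
Sum = 161
Average = 161/5
= 32.20


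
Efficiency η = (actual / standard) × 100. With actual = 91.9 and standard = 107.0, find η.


Efficiency = (actual / standard) × 100
= (91.9 / 107.0) × 100
= 85.9%


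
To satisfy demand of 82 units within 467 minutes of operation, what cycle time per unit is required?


Cycle time = available time / demand
= 467 / 82
= 5.70 min/unit


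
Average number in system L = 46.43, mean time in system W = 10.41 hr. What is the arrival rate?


Little's law: L = λW → λ = L / W
= 46.43 / 10.41
= 4.46 per hour


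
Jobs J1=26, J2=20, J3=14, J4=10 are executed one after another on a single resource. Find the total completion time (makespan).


Sequential makespan: sum all processing times
= 26 + 20 + 14 + 10
= 70 time units


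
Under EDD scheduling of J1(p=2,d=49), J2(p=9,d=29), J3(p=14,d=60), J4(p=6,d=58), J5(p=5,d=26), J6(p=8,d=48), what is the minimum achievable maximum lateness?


EDD order: J5 → J2 → J6 → J1 → J4 → J3
Completion and lateness:
  J5: C=5, d=26, L=5-26=-21
  J2: C=14, d=29, L=14-29=-15
  J6: C=22, d=48, L=22-48=-26
  J1: C=24, d=49, L=24-49=-25
  J4: C=30, d=58, L=30-58=-28
  J3: C=44, d=60, L=44-60=-16
Lmax = max(-21, -15, -26, -25, -28, -16)
= -15


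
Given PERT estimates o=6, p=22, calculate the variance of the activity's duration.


σ² = ((p - o) / 6)² = (p - o)² / 36
= (22 - 6)² / 36
= 16² / 36
= 256 / 36
= 7.1111


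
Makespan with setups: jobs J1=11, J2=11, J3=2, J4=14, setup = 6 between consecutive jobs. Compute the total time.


Makespan = Σ processing + (n-1) × setup
= (11 + 11 + 2 + 14) + (4-1)×6
= 38 + 18
= 56 time units


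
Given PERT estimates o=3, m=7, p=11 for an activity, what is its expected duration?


te = (o + 4m + p) / 6
= (3 + 4×7 + 11) / 6
= (3 + 28 + 11) / 6
= 42 / 6
= 7.00


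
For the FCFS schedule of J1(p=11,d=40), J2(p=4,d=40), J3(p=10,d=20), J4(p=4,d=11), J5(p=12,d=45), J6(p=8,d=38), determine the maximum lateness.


Lateness per job (L = C - d):
  J1: C=11, d=40, L=-29
  J2: C=15, d=40, L=-25
  J3: C=25, d=20, L=5
  J4: C=29, d=11, L=18
  J5: C=41, d=45, L=-4
  J6: C=49, d=38, L=11
Lmax = max(-29, -25, 5, 18, -4, 11)
= 18


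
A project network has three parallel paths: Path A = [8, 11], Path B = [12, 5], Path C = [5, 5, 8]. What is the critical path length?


Path A: 8 + 11 = 19
Path B: 12 + 5 = 17
Path C: 5 + 5 + 8 = 18
Critical path = longest = max(19, 17, 18)
= 19 (Path A)


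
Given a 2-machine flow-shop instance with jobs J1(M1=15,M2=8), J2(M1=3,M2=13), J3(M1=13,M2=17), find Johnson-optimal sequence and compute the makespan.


Johnson's rule:
Group 1 (M1≤M2, sort by M1): ['J2', 'J3']
Group 2 (M1>M2, sort desc M2): ['J1']
Sequence: J2 → J3 → J1
Makespan calculation:
  J2: M1 done=3, M2 done=16
  J3: M1 done=16, M2 done=33
  J1: M1 done=31, M2 done=41
= Sequence: J2 → J3 → J1, Makespan: 41


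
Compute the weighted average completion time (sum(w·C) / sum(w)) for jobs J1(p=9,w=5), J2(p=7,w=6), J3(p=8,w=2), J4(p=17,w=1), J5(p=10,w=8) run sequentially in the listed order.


Completion times:
  J1: C=9, w×C=5×9=45
  J2: C=16, w×C=6×16=96
  J3: C=24, w×C=2×24=48
  J4: C=41, w×C=1×41=41
  J5: C=51, w×C=8×51=408
Sum w×C = 638
Sum w = 22
Weighted avg = 638/22
= 29.00


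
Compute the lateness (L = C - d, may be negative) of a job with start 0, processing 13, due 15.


Completion = 0 + 13 = 13
Lateness = C - d = 13 - 15
= -2


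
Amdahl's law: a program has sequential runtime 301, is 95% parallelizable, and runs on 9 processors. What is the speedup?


Amdahl's law: T_p = T × ((1-p) + p/N)
= 301 × ((1-0.95) + 0.95/9)
= 301 × (0.05 + 0.1056)
= 301 × 0.1556
= 46.82
Speedup = 301/46.82
= 6.43×


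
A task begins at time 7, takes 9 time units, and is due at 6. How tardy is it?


Completion = start + processing = 7 + 9 = 16
Tardiness = max(0, C - d) = max(0, 16 - 6)
= max(0, 10)
= 10


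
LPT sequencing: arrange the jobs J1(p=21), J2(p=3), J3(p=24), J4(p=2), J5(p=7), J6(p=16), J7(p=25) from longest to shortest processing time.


LPT: sort by longest processing time first
  J7: p=25
  J3: p=24
  J1: p=21
  J6: p=16
  J5: p=7
  J2: p=3
  J4: p=2
Order: J7 → J3 → J1 → J6 → J5 → J2 → J4


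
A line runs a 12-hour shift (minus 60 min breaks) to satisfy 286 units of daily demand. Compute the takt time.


Available = 12×60 - 60 = 660 min
Takt time = 660 / 286
= 2.31 min/unit


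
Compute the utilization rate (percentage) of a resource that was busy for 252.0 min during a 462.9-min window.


Utilization = busy / total × 100
= 252.0 / 462.9 × 100
= 54.4%


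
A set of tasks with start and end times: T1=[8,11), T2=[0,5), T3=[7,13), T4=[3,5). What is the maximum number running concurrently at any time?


Check each time point for overlaps:
  t=3: 2 tasks active (T2, T4)
Max concurrent = 2
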